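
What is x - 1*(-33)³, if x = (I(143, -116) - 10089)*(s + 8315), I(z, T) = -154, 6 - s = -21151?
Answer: -301845759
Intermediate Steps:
s = 21157 (s = 6 - 1*(-21151) = 6 + 21151 = 21157)
x = -301881696 (x = (-154 - 10089)*(21157 + 8315) = -10243*29472 = -301881696)
x - 1*(-33)³ = -301881696 - 1*(-33)³ = -301881696 - 1*(-35937) = -301881696 + 35937 = -301845759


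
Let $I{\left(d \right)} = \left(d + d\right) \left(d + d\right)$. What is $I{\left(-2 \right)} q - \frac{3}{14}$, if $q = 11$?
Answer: $\frac{2461}{14} \approx 175.79$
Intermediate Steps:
$I{\left(d \right)} = 4 d^{2}$ ($I{\left(d \right)} = 2 d 2 d = 4 d^{2}$)
$I{\left(-2 \right)} q - \frac{3}{14} = 4 \left(-2\right)^{2} \cdot 11 - \frac{3}{14} = 4 \cdot 4 \cdot 11 - \frac{3}{14} = 16 \cdot 11 - \frac{3}{14} = 176 - \frac{3}{14} = \frac{2461}{14}$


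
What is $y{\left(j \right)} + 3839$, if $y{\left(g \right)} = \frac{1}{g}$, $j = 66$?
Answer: $\frac{253375}{66} \approx 3839.0$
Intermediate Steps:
$y{\left(j \right)} + 3839 = \frac{1}{66} + 3839 = \frac{253375}{66}$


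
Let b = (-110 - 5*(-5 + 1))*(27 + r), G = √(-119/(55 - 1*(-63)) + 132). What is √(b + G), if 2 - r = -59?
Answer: √(-110278080 + 118*√1823926)/118 ≈ 88.93*I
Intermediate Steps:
r = 61 (r = 2 - 1*(-59) = 2 + 59 = 61)
G = √1823926/118 (G = √(-119/(55 + 63) + 132) = √(-119/118 + 132) = √(15457/118) = √1823926/118 ≈ 11.445)
b = -7920 (b = (-110 - 5*(-5 + 1))*(27 + 61) = (-110 - 5*(-4))*88 = (-110 + 20)*88 = -90*88 = -7920)
√(b + G) = √(-7920 + √1823926/118)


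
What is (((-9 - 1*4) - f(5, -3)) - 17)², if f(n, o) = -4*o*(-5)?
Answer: 900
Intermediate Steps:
f(n, o) = 20*o
(((-9 - 1*4) - f(5, -3)) - 17)² = (((-9 - 1*4) - 20*(-3)) - 17)² = (((-9 - 4) - 1*(-60)) - 17)² = ((-13 + 60) - 17)² = (47 - 17)² = 30² = 900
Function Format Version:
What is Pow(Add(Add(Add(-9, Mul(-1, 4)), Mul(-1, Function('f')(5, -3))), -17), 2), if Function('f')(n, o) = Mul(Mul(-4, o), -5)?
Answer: 900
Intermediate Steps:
Function('f')(n, o) = Mul(20, o)
Pow(Add(Add(Add(-9, Mul(-1, 4)), Mul(-1, Function('f')(5, -3))), -17), 2) = Pow(Add(Add(Add(-9, Mul(-1, 4)), Mul(-1, Mul(20, -3))), -17), 2) = Pow(Add(Add(Add(-9, -4), Mul(-1, -60)), -17), 2) = Pow(Add(Add(-13, 60), -17), 2) = Pow(Add(47, -17), 2) = Pow(30, 2) = 900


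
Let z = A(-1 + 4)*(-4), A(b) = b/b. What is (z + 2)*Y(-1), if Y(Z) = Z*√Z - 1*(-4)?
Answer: -8 + 2*I ≈ -8.0 + 2.0*I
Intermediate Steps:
A(b) = 1
Y(Z) = 4 + Z^(3/2) (Y(Z) = Z^(3/2) + 4 = 4 + Z^(3/2))
z = -4 (z = 1*(-4) = -4)
(z + 2)*Y(-1) = (-4 + 2)*(4 + (-1)^(3/2)) = -2*(4 - I) = -8 + 2*I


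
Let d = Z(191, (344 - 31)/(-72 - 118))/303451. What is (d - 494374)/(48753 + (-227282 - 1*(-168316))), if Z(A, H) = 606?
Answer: 150018284068/3099145063 ≈ 48.406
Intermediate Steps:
d = 606/303451 ≈ 0.0019970
(d - 494374)/(48753 + (-227282 - 1*(-168316))) = (606/303451 - 494374)/(48753 + (-227282 - 1*(-168316))) = -150018284068/(303451*(48753 + (-227282 + 168316))) = -150018284068/(303451*(48753 - 58966)) = -150018284068/303451/(-10213) = -150018284068/303451*(-1/10213) = 150018284068/3099145063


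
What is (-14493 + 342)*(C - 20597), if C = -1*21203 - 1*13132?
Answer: 777342732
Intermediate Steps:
C = -34335 (C = -21203 - 13132 = -34335)
(-14493 + 342)*(C - 20597) = (-14493 + 342)*(-34335 - 20597) = -14151*(-54932) = 777342732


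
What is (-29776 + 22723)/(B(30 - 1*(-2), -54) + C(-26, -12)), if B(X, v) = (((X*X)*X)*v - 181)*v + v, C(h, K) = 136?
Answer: -7053/95561344 ≈ -7.3806e-5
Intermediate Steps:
B(X, v) = v + v*(-181 + v*X**3) (B(X, v) = ((X**2*X)*v - 181)*v + v = (X**3*v - 181)*v + v = (v*X**3 - 181)*v + v = (-181 + v*X**3)*v + v = v*(-181 + v*X**3) + v = v + v*(-181 + v*X**3))
(-29776 + 22723)/(B(30 - 1*(-2), -54) + C(-26, -12)) = (-29776 + 22723)/(-54*(-180 - 54*(30 - 1*(-2))**3) + 136) = -7053/(-54*(-180 - 54*(30 + 2)**3) + 136) = -7053/(-54*(-180 - 54*32**3) + 136) = -7053/(-54*(-180 - 54*32768) + 136) = -7053/(-54*(-180 - 1769472) + 136) = -7053/(-54*(-1769652) + 136) = -7053/(95561208 + 136) = -7053/95561344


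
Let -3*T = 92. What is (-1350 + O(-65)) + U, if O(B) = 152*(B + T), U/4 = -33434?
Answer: -448882/3 ≈ -1.4963e+5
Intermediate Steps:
U = -133736 (U = 4*(-33434) = -133736)
T = -92/3 (T = -⅓*92 = -92/3 ≈ -30.667)
O(B) = -13984/3 + 152*B (O(B) = 152*(B - 92/3) = 152*(-92/3 + B) = -13984/3 + 152*B)
(-1350 + O(-65)) + U = (-1350 + (-13984/3 + 152*(-65))) - 133736 = (-1350 + (-13984/3 - 9880)) - 133736 = (-1350 - 43624/3) - 133736 = -47674/3 - 133736 = -448882/3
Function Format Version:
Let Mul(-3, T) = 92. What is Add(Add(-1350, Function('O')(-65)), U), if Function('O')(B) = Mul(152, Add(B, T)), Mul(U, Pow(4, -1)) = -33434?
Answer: Rational(-448882, 3) ≈ -1.4963e+5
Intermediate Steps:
U = -133736 (U = Mul(4, -33434) = -133736)
T = Rational(-92, 3) (T = Mul(Rational(-1, 3), 92) = Rational(-92, 3) ≈ -30.667)
Function('O')(B) = Add(Rational(-13984, 3), Mul(152, B)) (Function('O')(B) = Mul(152, Add(B, Rational(-92, 3))) = Mul(152, Add(Rational(-92, 3), B)) = Add(Rational(-13984, 3), Mul(152, B)))
Add(Add(-1350, Function('O')(-65)), U) = Add(Add(-1350, Add(Rational(-13984, 3), Mul(152, -65))), -133736) = Add(Add(-1350, Add(Rational(-13984, 3), -9880)), -133736) = Add(Add(-1350, Rational(-43624, 3)), -133736) = Add(Rational(-47674, 3), -133736) = Rational(-448882, 3)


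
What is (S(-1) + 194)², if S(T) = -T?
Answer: 38025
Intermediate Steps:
(S(-1) + 194)² = (-1*(-1) + 194)² = (1 + 194)² = 195² = 38025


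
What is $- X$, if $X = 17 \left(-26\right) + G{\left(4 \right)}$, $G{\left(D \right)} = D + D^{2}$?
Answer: $422$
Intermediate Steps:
$X = -422$ ($X = 17 \left(-26\right) + 4 \left(1 + 4\right) = -442 + 4 \cdot 5 = -442 + 20 = -422$)
$- X = \left(-1\right) \left(-422\right) = 422$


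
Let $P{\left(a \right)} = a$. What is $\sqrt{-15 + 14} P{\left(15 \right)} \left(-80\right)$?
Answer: $- 1200 i \approx - 1200.0 i$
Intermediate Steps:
$\sqrt{-15 + 14} P{\left(15 \right)} \left(-80\right) = \sqrt{-15 + 14} \cdot 15 \left(-80\right) = \sqrt{-1} \cdot 15 \left(-80\right) = i 15 \left(-80\right) = 15 i \left(-80\right) = - 1200 i$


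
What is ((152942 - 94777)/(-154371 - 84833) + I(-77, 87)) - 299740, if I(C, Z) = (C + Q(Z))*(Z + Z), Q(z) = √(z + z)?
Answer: -74903920317/239204 + 174*√174 ≈ -3.1084e+5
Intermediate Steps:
Q(z) = √2*√z (Q(z) = √(2*z) = √2*√z)
I(C, Z) = 2*Z*(C + √2*√Z) (I(C, Z) = (C + √2*√Z)*(Z + Z) = (C + √2*√Z)*(2*Z) = 2*Z*(C + √2*√Z))
((152942 - 94777)/(-154371 - 84833) + I(-77, 87)) - 299740 = ((152942 - 94777)/(-154371 - 84833) + 2*87*(-77 + √2*√87)) - 299740 = (58165/(-239204) + 2*87*(-77 + √174)) - 299740 = (58165*(-1/239204) + (-13398 + 174*√174)) - 299740 = (-58165/239204 + (-13398 + 174*√174)) - 299740 = (-3204913357/239204 + 174*√174) - 299740 = -74903920317/239204 + 174*√174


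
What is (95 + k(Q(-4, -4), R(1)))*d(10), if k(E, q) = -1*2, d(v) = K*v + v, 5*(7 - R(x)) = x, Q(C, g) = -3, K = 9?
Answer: 9300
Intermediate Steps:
R(x) = 7 - x/5
d(v) = 10*v (d(v) = 9*v + v = 10*v)
k(E, q) = -2
(95 + k(Q(-4, -4), R(1)))*d(10) = (95 - 2)*(10*10) = 93*100 = 9300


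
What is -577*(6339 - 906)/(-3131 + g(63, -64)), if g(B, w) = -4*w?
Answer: 3134841/2875 ≈ 1090.4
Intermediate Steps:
-577*(6339 - 906)/(-3131 + g(63, -64)) = -577*(6339 - 906)/(-3131 - 4*(-64)) = -3134841/(-3131 + 256) = -3134841/(-2875) = -3134841*(-1)/2875 = -577*(-5433/2875) = 3134841/2875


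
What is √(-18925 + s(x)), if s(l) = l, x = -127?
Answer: 2*I*√4763 ≈ 138.03*I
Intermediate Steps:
√(-18925 + s(x)) = √(-18925 - 127) = √(-19052) = 2*I*√4763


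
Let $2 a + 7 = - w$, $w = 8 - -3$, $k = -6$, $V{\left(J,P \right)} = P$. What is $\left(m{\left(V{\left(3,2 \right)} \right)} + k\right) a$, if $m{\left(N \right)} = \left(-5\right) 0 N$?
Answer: $54$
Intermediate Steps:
$m{\left(N \right)} = 0$ ($m{\left(N \right)} = 0 N = 0$)
$w = 11$ ($w = 8 + 3 = 11$)
$a = -9$ ($a = - \frac{7}{2} + \frac{\left(-1\right) 11}{2} = - \frac{7}{2} + \frac{1}{2} \left(-11\right) = - \frac{7}{2} - \frac{11}{2} = -9$)
$\left(m{\left(V{\left(3,2 \right)} \right)} + k\right) a = \left(0 - 6\right) \left(-9\right) = \left(-6\right) \left(-9\right) = 54$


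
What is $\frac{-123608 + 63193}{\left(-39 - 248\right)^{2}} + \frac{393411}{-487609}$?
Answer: $- \frac{61863768394}{40163865721} \approx -1.5403$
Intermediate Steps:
$\frac{-123608 + 63193}{\left(-39 - 248\right)^{2}} + \frac{393411}{-487609} = - \frac{60415}{\left(-287\right)^{2}} + 393411 \left(- \frac{1}{487609}\right) = - \frac{60415}{82369} - \frac{393411}{487609} = - \frac{61863768394}{40163865721}$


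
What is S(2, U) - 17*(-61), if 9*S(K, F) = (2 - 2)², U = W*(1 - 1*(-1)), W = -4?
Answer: 1037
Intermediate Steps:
U = -8 (U = -4*(1 - 1*(-1)) = -4*(1 + 1) = -4*2 = -8)
S(K, F) = 0 (S(K, F) = (2 - 2)²/9 = (⅑)*0² = (⅑)*0 = 0)
S(2, U) - 17*(-61) = 0 - 17*(-61) = 0 + 1037 = 1037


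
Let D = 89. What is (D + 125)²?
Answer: 45796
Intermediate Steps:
(D + 125)² = (89 + 125)² = 214² = 45796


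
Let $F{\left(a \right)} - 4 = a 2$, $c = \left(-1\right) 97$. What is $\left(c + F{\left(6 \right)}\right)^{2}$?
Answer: $6561$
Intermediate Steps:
$c = -97$
$F{\left(a \right)} = 4 + 2 a$ ($F{\left(a \right)} = 4 + a 2 = 4 + 2 a$)
$\left(c + F{\left(6 \right)}\right)^{2} = \left(-97 + \left(4 + 2 \cdot 6\right)\right)^{2} = \left(-97 + \left(4 + 12\right)\right)^{2} = \left(-97 + 16\right)^{2} = \left(-81\right)^{2} = 6561$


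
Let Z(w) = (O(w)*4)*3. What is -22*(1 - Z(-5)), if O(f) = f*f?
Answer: 6578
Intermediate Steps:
O(f) = f²
Z(w) = 12*w² (Z(w) = (w²*4)*3 = (4*w²)*3 = 12*w²)
-22*(1 - Z(-5)) = -22*(1 - 12*(-5)²) = -22*(1 - 12*25) = -22*(1 - 1*300) = -22*(1 - 300) = -22*(-299) = 6578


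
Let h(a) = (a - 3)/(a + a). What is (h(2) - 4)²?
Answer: 289/16 ≈ 18.063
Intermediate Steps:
h(a) = (-3 + a)/(2*a) (h(a) = (-3 + a)/((2*a)) = (-3 + a)*(1/(2*a)) = (-3 + a)/(2*a))
(h(2) - 4)² = ((½)*(-3 + 2)/2 - 4)² = ((½)*(½)*(-1) - 4)² = (-¼ - 4)² = (-17/4)² = 289/16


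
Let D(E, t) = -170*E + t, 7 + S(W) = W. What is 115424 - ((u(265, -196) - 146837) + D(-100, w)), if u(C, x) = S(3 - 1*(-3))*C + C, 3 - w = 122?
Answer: 245380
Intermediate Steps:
S(W) = -7 + W
w = -119 (w = 3 - 1*122 = 3 - 122 = -119)
D(E, t) = t - 170*E
u(C, x) = 0 (u(C, x) = (-7 + (3 - 1*(-3)))*C + C = (-7 + (3 + 3))*C + C = (-7 + 6)*C + C = -C + C = 0)
115424 - ((u(265, -196) - 146837) + D(-100, w)) = 115424 - ((0 - 146837) + (-119 - 170*(-100))) = 115424 - (-146837 + (-119 + 17000)) = 115424 - (-146837 + 16881) = 115424 - 1*(-129956) = 115424 + 129956 = 245380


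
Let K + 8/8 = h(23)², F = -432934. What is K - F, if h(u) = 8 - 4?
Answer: 432949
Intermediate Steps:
h(u) = 4
K = 15 (K = -1 + 4² = -1 + 16 = 15)
K - F = 15 - 1*(-432934) = 15 + 432934 = 432949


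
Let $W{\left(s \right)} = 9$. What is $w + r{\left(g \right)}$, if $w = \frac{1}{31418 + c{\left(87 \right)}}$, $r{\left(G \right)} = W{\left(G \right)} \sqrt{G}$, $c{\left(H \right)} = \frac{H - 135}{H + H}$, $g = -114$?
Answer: $\frac{29}{911114} + 9 i \sqrt{114} \approx 3.1829 \cdot 10^{-5} + 96.094 i$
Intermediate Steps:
$c{\left(H \right)} = \frac{-135 + H}{2 H}$
$r{\left(G \right)} = 9 \sqrt{G}$
$w = \frac{29}{911114}$ ($w = \frac{1}{31418 + \frac{-135 + 87}{2 \cdot 87}} = \frac{1}{31418 + \frac{1}{2} \cdot \frac{1}{87} \left(-48\right)} = \frac{1}{31418 - \frac{8}{29}} = \frac{1}{\frac{911114}{29}} = \frac{29}{911114} \approx 3.1829 \cdot 10^{-5}$)
$w + r{\left(g \right)} = \frac{29}{911114} + 9 \sqrt{-114} = \frac{29}{911114} + 9 i \sqrt{114}$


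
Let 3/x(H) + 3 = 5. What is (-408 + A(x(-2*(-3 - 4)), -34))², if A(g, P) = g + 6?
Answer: 641601/4 ≈ 1.6040e+5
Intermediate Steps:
x(H) = 3/2 (x(H) = 3/(-3 + 5) = 3/2)
A(g, P) = 6 + g
(-408 + A(x(-2*(-3 - 4)), -34))² = (-408 + (6 + 3/2))² = (-408 + 15/2)² = (-801/2)² = 641601/4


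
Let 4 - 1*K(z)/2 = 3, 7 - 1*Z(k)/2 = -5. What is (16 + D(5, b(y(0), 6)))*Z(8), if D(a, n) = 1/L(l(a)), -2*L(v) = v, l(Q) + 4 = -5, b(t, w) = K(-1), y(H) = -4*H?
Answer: 1168/3 ≈ 389.33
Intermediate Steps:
Z(k) = 24 (Z(k) = 14 - 2*(-5) = 14 + 10 = 24)
K(z) = 2 (K(z) = 8 - 2*3 = 8 - 6 = 2)
b(t, w) = 2
l(Q) = -9 (l(Q) = -4 - 5 = -9)
L(v) = -v/2
D(a, n) = 2/9 (D(a, n) = 1/(-½*(-9)) = 1/(9/2) = 2/9)
(16 + D(5, b(y(0), 6)))*Z(8) = (16 + 2/9)*24 = (146/9)*24 = 1168/3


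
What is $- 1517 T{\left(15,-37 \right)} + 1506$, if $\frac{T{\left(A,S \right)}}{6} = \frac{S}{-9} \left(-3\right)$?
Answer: $113764$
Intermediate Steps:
$T{\left(A,S \right)} = 2 S$ ($T{\left(A,S \right)} = 6 \frac{S}{-9} \left(-3\right) = 6 S \left(- \frac{1}{9}\right) \left(-3\right) = 6 - \frac{S}{9} \left(-3\right) = 6 \frac{S}{3} = 2 S$)
$- 1517 T{\left(15,-37 \right)} + 1506 = - 1517 \cdot 2 \left(-37\right) + 1506 = \left(-1517\right) \left(-74\right) + 1506 = 112258 + 1506 = 113764$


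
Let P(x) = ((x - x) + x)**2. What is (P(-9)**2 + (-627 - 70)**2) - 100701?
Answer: 391669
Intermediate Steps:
P(x) = x**2 (P(x) = (0 + x)**2 = x**2)
(P(-9)**2 + (-627 - 70)**2) - 100701 = (((-9)**2)**2 + (-627 - 70)**2) - 100701 = (81**2 + (-697)**2) - 100701 = (6561 + 485809) - 100701 = 492370 - 100701 = 391669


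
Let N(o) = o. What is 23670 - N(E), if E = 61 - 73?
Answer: 23682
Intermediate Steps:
E = -12
23670 - N(E) = 23670 - 1*(-12) = 23670 + 12 = 23682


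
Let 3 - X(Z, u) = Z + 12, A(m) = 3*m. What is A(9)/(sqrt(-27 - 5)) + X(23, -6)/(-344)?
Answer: 4/43 - 27*I*sqrt(2)/8 ≈ 0.093023 - 4.773*I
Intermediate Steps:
X(Z, u) = -9 - Z (X(Z, u) = 3 - (Z + 12) = 3 - (12 + Z) = 3 + (-12 - Z) = -9 - Z)
A(9)/(sqrt(-27 - 5)) + X(23, -6)/(-344) = (3*9)/(sqrt(-27 - 5)) + (-9 - 1*23)/(-344) = 27/(sqrt(-32)) + (-9 - 23)*(-1/344) = 27/((4*I*sqrt(2))) - 32*(-1/344) = 27*(-I*sqrt(2)/8) + 4/43 = -27*I*sqrt(2)/8 + 4/43 = 4/43 - 27*I*sqrt(2)/8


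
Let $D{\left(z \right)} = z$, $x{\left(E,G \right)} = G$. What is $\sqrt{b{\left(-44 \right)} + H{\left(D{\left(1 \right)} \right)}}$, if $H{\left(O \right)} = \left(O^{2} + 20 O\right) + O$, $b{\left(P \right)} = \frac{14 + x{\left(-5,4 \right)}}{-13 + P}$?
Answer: $\frac{2 \sqrt{1957}}{19} \approx 4.6566$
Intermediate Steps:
$b{\left(P \right)} = \frac{18}{-13 + P}$ ($b{\left(P \right)} = \frac{14 + 4}{-13 + P} = \frac{18}{-13 + P}$)
$H{\left(O \right)} = O^{2} + 21 O$
$\sqrt{b{\left(-44 \right)} + H{\left(D{\left(1 \right)} \right)}} = \sqrt{\frac{18}{-13 - 44} + 1 \left(21 + 1\right)} = \sqrt{\frac{18}{-57} + 1 \cdot 22} = \sqrt{18 \left(- \frac{1}{57}\right) + 22} = \sqrt{- \frac{6}{19} + 22} = \sqrt{\frac{412}{19}} = \frac{2 \sqrt{1957}}{19}$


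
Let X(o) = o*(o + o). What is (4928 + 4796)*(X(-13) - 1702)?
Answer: -13263536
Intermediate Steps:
X(o) = 2*o² (X(o) = o*(2*o) = 2*o²)
(4928 + 4796)*(X(-13) - 1702) = (4928 + 4796)*(2*(-13)² - 1702) = 9724*(2*169 - 1702) = 9724*(338 - 1702) = 9724*(-1364) = -13263536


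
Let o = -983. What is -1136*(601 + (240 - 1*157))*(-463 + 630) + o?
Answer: -129763991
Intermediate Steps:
-1136*(601 + (240 - 1*157))*(-463 + 630) + o = -1136*(601 + (240 - 1*157))*(-463 + 630) - 983 = -1136*(601 + (240 - 157))*167 - 983 = -1136*(601 + 83)*167 - 983 = -777024*167 - 983 = -1136*114228 - 983 = -129763008 - 983 = -129763991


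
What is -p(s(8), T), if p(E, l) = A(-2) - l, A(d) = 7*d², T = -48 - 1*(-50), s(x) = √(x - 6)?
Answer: -26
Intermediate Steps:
s(x) = √(-6 + x)
T = 2 (T = -48 + 50 = 2)
p(E, l) = 28 - l (p(E, l) = 7*(-2)² - l = 7*4 - l = 28 - l)
-p(s(8), T) = -(28 - 1*2) = -(28 - 2) = -1*26 = -26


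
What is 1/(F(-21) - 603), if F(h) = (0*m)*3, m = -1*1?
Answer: -1/603 ≈ -0.0016584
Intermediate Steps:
m = -1
F(h) = 0 (F(h) = (0*(-1))*3 = 0*3 = 0)
1/(F(-21) - 603) = 1/(0 - 603) = 1/(-603) = -1/603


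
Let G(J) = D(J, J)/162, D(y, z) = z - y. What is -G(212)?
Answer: 0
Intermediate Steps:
G(J) = 0 (G(J) = (J - J)/162 = 0*(1/162) = 0)
-G(212) = -1*0 = 0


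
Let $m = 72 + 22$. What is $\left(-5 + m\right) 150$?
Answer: $13350$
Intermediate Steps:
$m = 94$
$\left(-5 + m\right) 150 = \left(-5 + 94\right) 150 = 89 \cdot 150 = 13350$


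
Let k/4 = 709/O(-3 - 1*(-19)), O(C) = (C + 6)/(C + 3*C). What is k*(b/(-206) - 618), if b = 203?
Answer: -5785939136/1133 ≈ -5.1067e+6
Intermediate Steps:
O(C) = (6 + C)/(4*C) (O(C) = (6 + C)/((4*C)) = (6 + C)*(1/(4*C)) = (6 + C)/(4*C))
k = 90752/11 (k = 4*(709/(((6 + (-3 - 1*(-19)))/(4*(-3 - 1*(-19)))))) = 4*(709/(((6 + (-3 + 19))/(4*(-3 + 19))))) = 4*(709/(((¼)*(6 + 16)/16))) = 4*(709/(((¼)*(1/16)*22))) = 4*(709/(11/32)) = 4*(709*(32/11)) = 4*(22688/11) = 90752/11 ≈ 8250.2)
k*(b/(-206) - 618) = 90752*(203/(-206) - 618)/11 = 90752*(203*(-1/206) - 618)/11 = 90752*(-203/206 - 618)/11 = (90752/11)*(-127511/206) = -5785939136/1133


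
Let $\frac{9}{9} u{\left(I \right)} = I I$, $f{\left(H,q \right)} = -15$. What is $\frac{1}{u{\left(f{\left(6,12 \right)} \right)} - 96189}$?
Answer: $- \frac{1}{95964} \approx -1.0421 \cdot 10^{-5}$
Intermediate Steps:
$u{\left(I \right)} = I^{2}$ ($u{\left(I \right)} = I I = I^{2}$)
$\frac{1}{u{\left(f{\left(6,12 \right)} \right)} - 96189} = \frac{1}{\left(-15\right)^{2} - 96189} = \frac{1}{225 - 96189} = \frac{1}{-95964} = - \frac{1}{95964}$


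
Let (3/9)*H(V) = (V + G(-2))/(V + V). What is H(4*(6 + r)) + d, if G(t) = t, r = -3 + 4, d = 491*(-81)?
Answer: -1113549/28 ≈ -39770.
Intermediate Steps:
d = -39771
r = 1
H(V) = 3*(-2 + V)/(2*V) (H(V) = 3*((V - 2)/(V + V)) = 3*((-2 + V)/((2*V))) = 3*((-2 + V)*(1/(2*V))) = 3*((-2 + V)/(2*V)) = 3*(-2 + V)/(2*V))
H(4*(6 + r)) + d = (3/2 - 3*1/(4*(6 + 1))) - 39771 = (3/2 - 3/(4*7)) - 39771 = (3/2 - 3/28) - 39771 = 39/28 - 39771 = -1113549/28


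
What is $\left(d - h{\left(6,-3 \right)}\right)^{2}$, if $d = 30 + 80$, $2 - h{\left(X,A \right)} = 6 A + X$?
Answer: $9216$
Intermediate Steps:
$h{\left(X,A \right)} = 2 - X - 6 A$ ($h{\left(X,A \right)} = 2 - \left(6 A + X\right) = 2 - \left(X + 6 A\right) = 2 - X - 6 A$)
$d = 110$
$\left(d - h{\left(6,-3 \right)}\right)^{2} = \left(110 - \left(2 - 6 - -18\right)\right)^{2} = \left(110 - \left(2 - 6 + 18\right)\right)^{2} = \left(110 - 14\right)^{2} = 96^{2} = 9216$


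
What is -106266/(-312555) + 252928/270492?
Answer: 8983167826/7045302255 ≈ 1.2751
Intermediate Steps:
-106266/(-312555) + 252928/270492 = -106266*(-1/312555) + 252928*(1/270492) = 35422/104185 + 63232/67623 = 8983167826/7045302255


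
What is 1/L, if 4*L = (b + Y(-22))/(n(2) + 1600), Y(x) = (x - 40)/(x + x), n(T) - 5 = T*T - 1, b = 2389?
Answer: 141504/52589 ≈ 2.6908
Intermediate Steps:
n(T) = 4 + T² (n(T) = 5 + (T*T - 1) = 5 + (T² - 1) = 5 + (-1 + T²) = 4 + T²)
Y(x) = (-40 + x)/(2*x) (Y(x) = (-40 + x)/((2*x)) = (-40 + x)*(1/(2*x)) = (-40 + x)/(2*x))
L = 52589/141504 (L = ((2389 + (½)*(-40 - 22)/(-22))/((4 + 2²) + 1600))/4 = ((2389 + (½)*(-1/22)*(-62))/((4 + 4) + 1600))/4 = ((2389 + 31/22)/(8 + 1600))/4 = ((52589/22)/1608)/4 = ((52589/22)*(1/1608))/4 = (¼)*(52589/35376) = 52589/141504 ≈ 0.37164)
1/L = 1/(52589/141504) = 141504/52589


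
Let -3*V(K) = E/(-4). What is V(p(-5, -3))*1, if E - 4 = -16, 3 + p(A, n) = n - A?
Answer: -1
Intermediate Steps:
p(A, n) = -3 + n - A (p(A, n) = -3 + (n - A) = -3 + n - A)
E = -12 (E = 4 - 16 = -12)
V(K) = -1 (V(K) = -(-4)/(-4) = -(-4)*(-1)/4 = -⅓*3 = -1)
V(p(-5, -3))*1 = -1*1 = -1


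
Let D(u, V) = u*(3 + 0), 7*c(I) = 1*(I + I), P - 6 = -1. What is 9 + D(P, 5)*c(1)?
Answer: 93/7 ≈ 13.286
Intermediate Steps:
P = 5 (P = 6 - 1 = 5)
c(I) = 2*I/7 (c(I) = (1*(I + I))/7 = (1*(2*I))/7 = (2*I)/7 = 2*I/7)
D(u, V) = 3*u (D(u, V) = u*3 = 3*u)
9 + D(P, 5)*c(1) = 9 + (3*5)*((2/7)*1) = 9 + 15*(2/7) = 9 + 30/7 = 93/7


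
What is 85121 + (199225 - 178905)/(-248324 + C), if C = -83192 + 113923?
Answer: 18521713433/217593 ≈ 85121.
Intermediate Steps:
C = 30731
85121 + (199225 - 178905)/(-248324 + C) = 85121 + (199225 - 178905)/(-248324 + 30731) = 85121 + 20320/(-217593) = 85121 + 20320*(-1/217593) = 85121 - 20320/217593 = 18521713433/217593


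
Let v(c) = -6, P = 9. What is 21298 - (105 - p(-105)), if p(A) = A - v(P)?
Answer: 21094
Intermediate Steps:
p(A) = 6 + A (p(A) = A - 1*(-6) = A + 6 = 6 + A)
21298 - (105 - p(-105)) = 21298 - (105 - (6 - 105)) = 21298 - (105 - 1*(-99)) = 21298 - (105 + 99) = 21298 - 1*204 = 21298 - 204 = 21094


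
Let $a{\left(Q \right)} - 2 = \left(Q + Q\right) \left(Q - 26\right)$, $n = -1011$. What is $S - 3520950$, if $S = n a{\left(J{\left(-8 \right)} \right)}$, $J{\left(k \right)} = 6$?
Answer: $-3280332$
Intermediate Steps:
$a{\left(Q \right)} = 2 + 2 Q \left(-26 + Q\right)$ ($a{\left(Q \right)} = 2 + \left(Q + Q\right) \left(Q - 26\right) = 2 + 2 Q \left(-26 + Q\right)$)
$S = 240618$ ($S = - 1011 \left(2 - 312 + 2 \cdot 6^{2}\right) = - 1011 \left(2 - 312 + 2 \cdot 36\right) = - 1011 \left(2 - 312 + 72\right) = \left(-1011\right) \left(-238\right) = 240618$)
$S - 3520950 = 240618 - 3520950 = -3280332$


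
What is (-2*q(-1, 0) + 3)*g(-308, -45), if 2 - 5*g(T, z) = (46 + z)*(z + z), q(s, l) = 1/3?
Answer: 644/15 ≈ 42.933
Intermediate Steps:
q(s, l) = 1/3
g(T, z) = 2/5 - 2*z*(46 + z)/5 (g(T, z) = 2/5 - (46 + z)*(z + z)/5 = 2/5 - (46 + z)*2*z/5 = 2/5 - 2*z*(46 + z)/5)
(-2*q(-1, 0) + 3)*g(-308, -45) = (-2*1/3 + 3)*(2/5 - 92/5*(-45) - 2/5*(-45)**2) = (-2/3 + 3)*(2/5 + 828 - 2/5*2025) = 7*(2/5 + 828 - 810)/3 = (7/3)*(92/5) = 644/15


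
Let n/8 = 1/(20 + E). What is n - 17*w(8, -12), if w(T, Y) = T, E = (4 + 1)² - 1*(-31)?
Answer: -2582/19 ≈ -135.89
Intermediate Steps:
E = 56 (E = 5² + 31 = 25 + 31 = 56)
n = 2/19 (n = 8/(20 + 56) = 8/76 = 8*(1/76) = 2/19 ≈ 0.10526)
n - 17*w(8, -12) = 2/19 - 17*8 = 2/19 - 136 = -2582/19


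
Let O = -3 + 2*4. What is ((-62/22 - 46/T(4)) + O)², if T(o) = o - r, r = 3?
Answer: 232324/121 ≈ 1920.0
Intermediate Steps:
T(o) = -3 + o (T(o) = o - 1*3 = o - 3 = -3 + o)
O = 5 (O = -3 + 8 = 5)
((-62/22 - 46/T(4)) + O)² = ((-62/22 - 46/(-3 + 4)) + 5)² = ((-62*1/22 - 46/1) + 5)² = ((-31/11 - 46*1) + 5)² = ((-31/11 - 46) + 5)² = (-537/11 + 5)² = (-482/11)² = 232324/121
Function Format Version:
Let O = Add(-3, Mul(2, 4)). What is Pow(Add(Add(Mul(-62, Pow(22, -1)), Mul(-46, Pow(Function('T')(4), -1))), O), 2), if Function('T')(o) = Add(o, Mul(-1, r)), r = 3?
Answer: Rational(232324, 121) ≈ 1920.0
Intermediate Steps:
Function('T')(o) = Add(-3, o) (Function('T')(o) = Add(o, Mul(-1, 3)) = Add(o, -3) = Add(-3, o))
O = 5 (O = Add(-3, 8) = 5)
Pow(Add(Add(Mul(-62, Pow(22, -1)), Mul(-46, Pow(Function('T')(4), -1))), O), 2) = Pow(Add(Add(Mul(-62, Pow(22, -1)), Mul(-46, Pow(Add(-3, 4), -1))), 5), 2) = Pow(Add(Add(Mul(-62, Rational(1, 22)), Mul(-46, Pow(1, -1))), 5), 2) = Pow(Add(Add(Rational(-31, 11), Mul(-46, 1)), 5), 2) = Pow(Add(Add(Rational(-31, 11), -46), 5), 2) = Pow(Add(Rational(-537, 11), 5), 2) = Pow(Rational(-482, 11), 2) = Rational(232324, 121)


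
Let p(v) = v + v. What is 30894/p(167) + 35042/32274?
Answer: 252194246/2694879 ≈ 93.583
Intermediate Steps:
p(v) = 2*v
30894/p(167) + 35042/32274 = 30894/((2*167)) + 35042/32274 = 30894/334 + 35042*(1/32274) = 30894*(1/334) + 17521/16137 = 15447/167 + 17521/16137 = 252194246/2694879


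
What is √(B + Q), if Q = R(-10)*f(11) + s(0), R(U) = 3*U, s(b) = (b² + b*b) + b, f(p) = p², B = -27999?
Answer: I*√31629 ≈ 177.85*I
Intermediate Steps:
s(b) = b + 2*b² (s(b) = (b² + b²) + b = 2*b² + b = b + 2*b²)
Q = -3630 (Q = (3*(-10))*11² + 0*(1 + 2*0) = -30*121 + 0*(1 + 0) = -3630 + 0*1 = -3630 + 0 = -3630)
√(B + Q) = √(-27999 - 3630) = √(-31629) = I*√31629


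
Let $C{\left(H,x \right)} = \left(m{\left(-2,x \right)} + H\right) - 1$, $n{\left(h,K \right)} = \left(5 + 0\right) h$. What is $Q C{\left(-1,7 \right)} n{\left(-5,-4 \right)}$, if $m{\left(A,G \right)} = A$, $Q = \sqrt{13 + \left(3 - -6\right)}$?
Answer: $100 \sqrt{22} \approx 469.04$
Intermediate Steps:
$Q = \sqrt{22}$ ($Q = \sqrt{13 + \left(3 + 6\right)} = \sqrt{13 + 9} = \sqrt{22} \approx 4.6904$)
$n{\left(h,K \right)} = 5 h$
$C{\left(H,x \right)} = -3 + H$ ($C{\left(H,x \right)} = \left(-2 + H\right) - 1 = -3 + H$)
$Q C{\left(-1,7 \right)} n{\left(-5,-4 \right)} = \sqrt{22} \left(-3 - 1\right) 5 \left(-5\right) = \sqrt{22} \left(-4\right) \left(-25\right) = - 4 \sqrt{22} \left(-25\right) = 100 \sqrt{22}$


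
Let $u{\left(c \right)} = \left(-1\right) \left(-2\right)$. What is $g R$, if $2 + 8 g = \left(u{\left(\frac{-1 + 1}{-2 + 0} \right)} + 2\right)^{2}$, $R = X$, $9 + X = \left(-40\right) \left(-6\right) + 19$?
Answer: $\frac{875}{2} \approx 437.5$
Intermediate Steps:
$X = 250$ ($X = -9 + \left(\left(-40\right) \left(-6\right) + 19\right) = -9 + \left(240 + 19\right) = -9 + 259 = 250$)
$u{\left(c \right)} = 2$
$R = 250$
$g = \frac{7}{4}$ ($g = - \frac{1}{4} + \frac{\left(2 + 2\right)^{2}}{8} = - \frac{1}{4} + \frac{4^{2}}{8} = - \frac{1}{4} + \frac{1}{8} \cdot 16 = - \frac{1}{4} + 2 = \frac{7}{4} \approx 1.75$)
$g R = \frac{7}{4} \cdot 250 = \frac{875}{2}$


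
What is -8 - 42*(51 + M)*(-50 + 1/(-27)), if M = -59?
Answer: -151384/9 ≈ -16820.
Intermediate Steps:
-8 - 42*(51 + M)*(-50 + 1/(-27)) = -8 - 42*(51 - 59)*(-50 + 1/(-27)) = -8 - (-336)*(-50 - 1/27) = -8 - (-336)*(-1351)/27 = -8 - 42*10808/27 = -8 - 151312/9 = -151384/9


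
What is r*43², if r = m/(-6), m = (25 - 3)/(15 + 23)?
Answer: -20339/114 ≈ -178.41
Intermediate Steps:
m = 11/19 (m = 22/38 = 22*(1/38) = 11/19 ≈ 0.57895)
r = -11/114 (r = (11/19)/(-6) = (11/19)*(-⅙) = -11/114 ≈ -0.096491)
r*43² = -11/114*43² = -11/114*1849 = -20339/114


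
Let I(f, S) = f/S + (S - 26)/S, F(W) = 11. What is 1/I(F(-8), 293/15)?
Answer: 293/68 ≈ 4.3088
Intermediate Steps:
I(f, S) = f/S + (-26 + S)/S
1/I(F(-8), 293/15) = 1/((-26 + 293/15 + 11)/((293/15))) = 1/((-26 + 293*(1/15) + 11)/((293*(1/15)))) = 1/((-26 + 293/15 + 11)/(293/15)) = 1/((15/293)*(68/15)) = 1/(68/293) = 293/68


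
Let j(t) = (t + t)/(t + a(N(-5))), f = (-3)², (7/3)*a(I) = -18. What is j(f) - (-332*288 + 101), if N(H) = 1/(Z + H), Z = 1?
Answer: 95529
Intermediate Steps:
N(H) = 1/(1 + H)
a(I) = -54/7 (a(I) = (3/7)*(-18) = -54/7)
f = 9
j(t) = 2*t/(-54/7 + t) (j(t) = (t + t)/(t - 54/7) = (2*t)/(-54/7 + t) = 2*t/(-54/7 + t))
j(f) - (-332*288 + 101) = 14*9/(-54 + 7*9) - (-332*288 + 101) = 14*9/(-54 + 63) - (-95616 + 101) = 14*9/9 - 1*(-95515) = 14*9*(⅑) + 95515 = 14 + 95515 = 95529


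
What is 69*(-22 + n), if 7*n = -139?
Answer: -20217/7 ≈ -2888.1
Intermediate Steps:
n = -139/7 (n = (1/7)*(-139) = -139/7 ≈ -19.857)
69*(-22 + n) = 69*(-22 - 139/7) = 69*(-293/7) = -20217/7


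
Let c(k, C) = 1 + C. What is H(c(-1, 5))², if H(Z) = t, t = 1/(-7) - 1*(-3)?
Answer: 400/49 ≈ 8.1633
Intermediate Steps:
t = 20/7 (t = -⅐ + 3 = 20/7 ≈ 2.8571)
H(Z) = 20/7
H(c(-1, 5))² = (20/7)² = 400/49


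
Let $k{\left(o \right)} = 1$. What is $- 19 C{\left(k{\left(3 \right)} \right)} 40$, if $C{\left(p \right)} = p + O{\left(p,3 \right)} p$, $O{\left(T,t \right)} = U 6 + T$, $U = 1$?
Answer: $-6080$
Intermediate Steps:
$O{\left(T,t \right)} = 6 + T$ ($O{\left(T,t \right)} = 1 \cdot 6 + T = 6 + T$)
$C{\left(p \right)} = p + p \left(6 + p\right)$ ($C{\left(p \right)} = p + \left(6 + p\right) p = p + p \left(6 + p\right)$)
$- 19 C{\left(k{\left(3 \right)} \right)} 40 = - 19 \cdot 1 \left(7 + 1\right) 40 = - 19 \cdot 1 \cdot 8 \cdot 40 = \left(-19\right) 8 \cdot 40 = \left(-152\right) 40 = -6080$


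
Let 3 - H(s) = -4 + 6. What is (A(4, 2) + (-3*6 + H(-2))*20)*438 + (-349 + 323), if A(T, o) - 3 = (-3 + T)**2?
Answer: -147194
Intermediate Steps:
A(T, o) = 3 + (-3 + T)**2
H(s) = 1 (H(s) = 3 - (-4 + 6) = 3 - 1*2 = 3 - 2 = 1)
(A(4, 2) + (-3*6 + H(-2))*20)*438 + (-349 + 323) = ((3 + (-3 + 4)**2) + (-3*6 + 1)*20)*438 + (-349 + 323) = ((3 + 1**2) + (-18 + 1)*20)*438 - 26 = ((3 + 1) - 17*20)*438 - 26 = (4 - 340)*438 - 26 = -336*438 - 26 = -147168 - 26 = -147194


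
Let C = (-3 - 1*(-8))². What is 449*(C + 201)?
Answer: 101474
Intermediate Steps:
C = 25 (C = (-3 + 8)² = 5² = 25)
449*(C + 201) = 449*(25 + 201) = 449*226 = 101474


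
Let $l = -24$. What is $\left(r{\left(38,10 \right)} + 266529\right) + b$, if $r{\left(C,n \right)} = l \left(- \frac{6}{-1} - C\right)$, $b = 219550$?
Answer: $486847$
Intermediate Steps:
$r{\left(C,n \right)} = -144 + 24 C$ ($r{\left(C,n \right)} = - 24 \left(- \frac{6}{-1} - C\right) = - 24 \left(\left(-6\right) \left(-1\right) - C\right) = - 24 \left(6 - C\right) = -144 + 24 C$)
$\left(r{\left(38,10 \right)} + 266529\right) + b = \left(\left(-144 + 24 \cdot 38\right) + 266529\right) + 219550 = \left(\left(-144 + 912\right) + 266529\right) + 219550 = \left(768 + 266529\right) + 219550 = 267297 + 219550 = 486847$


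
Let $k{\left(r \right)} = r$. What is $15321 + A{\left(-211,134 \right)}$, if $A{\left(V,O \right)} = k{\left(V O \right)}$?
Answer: $-12953$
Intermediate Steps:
$A{\left(V,O \right)} = O V$ ($A{\left(V,O \right)} = V O = O V$)
$15321 + A{\left(-211,134 \right)} = 15321 + 134 \left(-211\right) = 15321 - 28274 = -12953$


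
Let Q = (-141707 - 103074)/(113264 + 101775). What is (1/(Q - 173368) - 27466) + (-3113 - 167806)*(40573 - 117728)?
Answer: 491634709629725460168/37281126133 ≈ 1.3187e+10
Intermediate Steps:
Q = -244781/215039 ≈ -1.1383
(1/(Q - 173368) - 27466) + (-3113 - 167806)*(40573 - 117728) = (1/(-244781/215039 - 173368) - 27466) + (-3113 - 167806)*(40573 - 117728) = (1/(-37281126133/215039) - 27466) - 170919*(-77155) = (-215039/37281126133 - 27466) + 13187255445 = -1023963410584017/37281126133 + 13187255445 = 491634709629725460168/37281126133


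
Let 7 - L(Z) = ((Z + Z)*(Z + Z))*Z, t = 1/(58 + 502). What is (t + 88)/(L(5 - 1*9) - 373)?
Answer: -49281/61600 ≈ -0.80002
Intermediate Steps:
t = 1/560 ≈ 0.0017857
L(Z) = 7 - 4*Z³ (L(Z) = 7 - (Z + Z)*(Z + Z)*Z = 7 - (2*Z)*(2*Z)*Z = 7 - 4*Z²*Z = 7 - 4*Z³)
(t + 88)/(L(5 - 1*9) - 373) = (1/560 + 88)/((7 - 4*(5 - 1*9)³) - 373) = 49281/(560*((7 - 4*(5 - 9)³) - 373)) = 49281/(560*((7 - 4*(-4)³) - 373)) = 49281/(560*((7 - 4*(-64)) - 373)) = 49281/(560*((7 + 256) - 373)) = 49281/(560*(263 - 373)) = (49281/560)/(-110) = (49281/560)*(-1/110) = -49281/61600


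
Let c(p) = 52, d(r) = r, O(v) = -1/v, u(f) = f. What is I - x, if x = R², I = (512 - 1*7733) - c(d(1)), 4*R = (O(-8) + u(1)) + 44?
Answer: -7577873/1024 ≈ -7400.3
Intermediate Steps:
R = 361/32 (R = ((-1/(-8) + 1) + 44)/4 = ((-1*(-⅛) + 1) + 44)/4 = ((⅛ + 1) + 44)/4 = (9/8 + 44)/4 = (¼)*(361/8) = 361/32 ≈ 11.281)
I = -7273 (I = (512 - 1*7733) - 1*52 = (512 - 7733) - 52 = -7221 - 52 = -7273)
x = 130321/1024 (x = (361/32)² = 130321/1024 ≈ 127.27)
I - x = -7273 - 1*130321/1024 = -7273 - 130321/1024 = -7577873/1024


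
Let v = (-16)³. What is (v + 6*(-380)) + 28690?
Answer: 22314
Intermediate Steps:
v = -4096
(v + 6*(-380)) + 28690 = (-4096 + 6*(-380)) + 28690 = (-4096 - 2280) + 28690 = -6376 + 28690 = 22314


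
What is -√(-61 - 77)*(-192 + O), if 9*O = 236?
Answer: 1492*I*√138/9 ≈ 1947.4*I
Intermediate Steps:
O = 236/9 (O = (⅑)*236 = 236/9 ≈ 26.222)
-√(-61 - 77)*(-192 + O) = -√(-61 - 77)*(-192 + 236/9) = -√(-138)*(-1492)/9 = -I*√138*(-1492)/9 = -(-1492)*I*√138/9 = 1492*I*√138/9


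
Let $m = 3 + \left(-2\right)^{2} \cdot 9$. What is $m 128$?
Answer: $4992$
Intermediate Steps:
$m = 39$ ($m = 3 + 4 \cdot 9 = 3 + 36 = 39$)
$m 128 = 39 \cdot 128 = 4992$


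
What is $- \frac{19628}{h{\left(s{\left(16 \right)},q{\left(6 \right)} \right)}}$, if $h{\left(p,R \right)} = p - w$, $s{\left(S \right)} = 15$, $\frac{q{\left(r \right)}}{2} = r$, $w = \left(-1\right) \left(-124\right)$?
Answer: $\frac{19628}{109} \approx 180.07$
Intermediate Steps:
$w = 124$
$q{\left(r \right)} = 2 r$
$h{\left(p,R \right)} = -124 + p$ ($h{\left(p,R \right)} = p - 124 = -124 + p$)
$- \frac{19628}{h{\left(s{\left(16 \right)},q{\left(6 \right)} \right)}} = - \frac{19628}{-124 + 15} = - \frac{19628}{-109} = \left(-19628\right) \left(- \frac{1}{109}\right) = \frac{19628}{109}$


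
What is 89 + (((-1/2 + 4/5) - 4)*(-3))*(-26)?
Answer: -998/5 ≈ -199.60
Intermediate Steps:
89 + (((-1/2 + 4/5) - 4)*(-3))*(-26) = 89 + (((-1*½ + 4*(⅕)) - 4)*(-3))*(-26) = 89 + (((-½ + ⅘) - 4)*(-3))*(-26) = 89 + ((3/10 - 4)*(-3))*(-26) = 89 - 37/10*(-3)*(-26) = 89 + (111/10)*(-26) = 89 - 1443/5 = -998/5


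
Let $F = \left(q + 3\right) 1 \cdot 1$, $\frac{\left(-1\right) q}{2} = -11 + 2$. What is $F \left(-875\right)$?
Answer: $-18375$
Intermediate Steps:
$q = 18$ ($q = - 2 \left(-11 + 2\right) = \left(-2\right) \left(-9\right) = 18$)
$F = 21$ ($F = \left(18 + 3\right) 1 \cdot 1 = 21 \cdot 1 = 21$)
$F \left(-875\right) = 21 \left(-875\right) = -18375$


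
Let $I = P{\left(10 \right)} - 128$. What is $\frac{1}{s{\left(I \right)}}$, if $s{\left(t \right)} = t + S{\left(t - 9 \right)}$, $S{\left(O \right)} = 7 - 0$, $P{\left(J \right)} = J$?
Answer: $- \frac{1}{111} \approx -0.009009$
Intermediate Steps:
$S{\left(O \right)} = 7$ ($S{\left(O \right)} = 7 + 0 = 7$)
$I = -118$ ($I = 10 - 128 = -118$)
$s{\left(t \right)} = 7 + t$ ($s{\left(t \right)} = t + 7 = 7 + t$)
$\frac{1}{s{\left(I \right)}} = \frac{1}{7 - 118} = \frac{1}{-111} = - \frac{1}{111}$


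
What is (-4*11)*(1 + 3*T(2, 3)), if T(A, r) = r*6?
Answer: -2420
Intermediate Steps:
T(A, r) = 6*r
(-4*11)*(1 + 3*T(2, 3)) = (-4*11)*(1 + 3*(6*3)) = -44*(1 + 3*18) = -44*(1 + 54) = -44*55 = -2420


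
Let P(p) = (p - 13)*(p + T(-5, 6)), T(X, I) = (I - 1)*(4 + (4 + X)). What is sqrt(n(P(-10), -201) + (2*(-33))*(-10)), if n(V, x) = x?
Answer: 3*sqrt(51) ≈ 21.424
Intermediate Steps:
T(X, I) = (-1 + I)*(8 + X)
P(p) = (-13 + p)*(15 + p) (P(p) = (p - 13)*(p + (-8 - 1*(-5) + 8*6 + 6*(-5))) = (-13 + p)*(p + (-8 + 5 + 48 - 30)) = (-13 + p)*(p + 15) = (-13 + p)*(15 + p))
sqrt(n(P(-10), -201) + (2*(-33))*(-10)) = sqrt(-201 + (2*(-33))*(-10)) = sqrt(-201 - 66*(-10)) = sqrt(-201 + 660) = sqrt(459) = 3*sqrt(51)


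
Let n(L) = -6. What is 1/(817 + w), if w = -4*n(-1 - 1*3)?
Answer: 1/841 ≈ 0.0011891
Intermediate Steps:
w = 24 (w = -4*(-6) = 24)
1/(817 + w) = 1/(817 + 24) = 1/841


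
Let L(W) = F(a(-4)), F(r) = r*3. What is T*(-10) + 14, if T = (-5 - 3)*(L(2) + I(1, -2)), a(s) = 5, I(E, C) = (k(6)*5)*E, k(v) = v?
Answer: 3614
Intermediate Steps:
I(E, C) = 30*E (I(E, C) = (6*5)*E = 30*E)
F(r) = 3*r
L(W) = 15 (L(W) = 3*5 = 15)
T = -360 (T = (-5 - 3)*(15 + 30*1) = -8*(15 + 30) = -8*45 = -360)
T*(-10) + 14 = -360*(-10) + 14 = 3600 + 14 = 3614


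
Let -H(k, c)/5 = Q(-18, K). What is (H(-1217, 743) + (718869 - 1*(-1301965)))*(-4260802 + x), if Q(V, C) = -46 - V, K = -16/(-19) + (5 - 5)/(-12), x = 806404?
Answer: -6981248543652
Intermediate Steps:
K = 16/19 (K = -16*(-1/19) + 0*(-1/12) = 16/19 + 0 = 16/19 ≈ 0.84210)
H(k, c) = 140 (H(k, c) = -5*(-46 - 1*(-18)) = -5*(-46 + 18) = -5*(-28) = 140)
(H(-1217, 743) + (718869 - 1*(-1301965)))*(-4260802 + x) = (140 + (718869 - 1*(-1301965)))*(-4260802 + 806404) = (140 + (718869 + 1301965))*(-3454398) = (140 + 2020834)*(-3454398) = 2020974*(-3454398) = -6981248543652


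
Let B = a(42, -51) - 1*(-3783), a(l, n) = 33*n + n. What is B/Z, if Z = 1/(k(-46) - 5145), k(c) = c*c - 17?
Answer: -6241254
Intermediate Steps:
a(l, n) = 34*n
k(c) = -17 + c**2 (k(c) = c**2 - 17 = -17 + c**2)
Z = -1/3046 (Z = 1/((-17 + (-46)**2) - 5145) = 1/((-17 + 2116) - 5145) = 1/(2099 - 5145) = 1/(-3046) = -1/3046 ≈ -0.00032830)
B = 2049 (B = 34*(-51) - 1*(-3783) = -1734 + 3783 = 2049)
B/Z = 2049/(-1/3046) = 2049*(-3046) = -6241254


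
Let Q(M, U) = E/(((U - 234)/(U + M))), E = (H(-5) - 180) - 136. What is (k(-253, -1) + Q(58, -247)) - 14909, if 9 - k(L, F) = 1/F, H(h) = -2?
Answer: -7226521/481 ≈ -15024.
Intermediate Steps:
k(L, F) = 9 - 1/F
E = -318 (E = (-2 - 180) - 136 = -182 - 136 = -318)
Q(M, U) = -318*(M + U)/(-234 + U) (Q(M, U) = -318*(U + M)/(U - 234) = -318*(M + U)/(-234 + U))
(k(-253, -1) + Q(58, -247)) - 14909 = ((9 - 1/(-1)) + 318*(-1*58 - 1*(-247))/(-234 - 247)) - 14909 = ((9 - 1*(-1)) + 318*(-58 + 247)/(-481)) - 14909 = ((9 + 1) + 318*(-1/481)*189) - 14909 = (10 - 60102/481) - 14909 = -55292/481 - 14909 = -7226521/481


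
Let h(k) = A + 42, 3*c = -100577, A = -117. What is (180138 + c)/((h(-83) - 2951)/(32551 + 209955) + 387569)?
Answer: 53331555761/140981707332 ≈ 0.37829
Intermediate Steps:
c = -100577/3 (c = (⅓)*(-100577) = -100577/3 ≈ -33526.)
h(k) = -75 (h(k) = -117 + 42 = -75)
(180138 + c)/((h(-83) - 2951)/(32551 + 209955) + 387569) = (180138 - 100577/3)/((-75 - 2951)/(32551 + 209955) + 387569) = 439837/(3*(-3026/242506 + 387569)) = 439837/(3*(-3026*1/242506 + 387569)) = 439837/(3*(-1513/121253 + 387569)) = 439837/(3*(46993902444/121253)) = (439837/3)*(121253/46993902444) = 53331555761/140981707332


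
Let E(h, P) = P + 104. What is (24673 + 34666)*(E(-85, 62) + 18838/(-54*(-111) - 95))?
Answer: 59224594408/5899 ≈ 1.0040e+7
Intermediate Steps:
E(h, P) = 104 + P
(24673 + 34666)*(E(-85, 62) + 18838/(-54*(-111) - 95)) = (24673 + 34666)*((104 + 62) + 18838/(-54*(-111) - 95)) = 59339*(166 + 18838/(5994 - 95)) = 59339*(166 + 18838/5899) = 59339*(998072/5899) = 59224594408/5899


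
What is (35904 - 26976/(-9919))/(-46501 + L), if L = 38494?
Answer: -118719584/26473811 ≈ -4.4844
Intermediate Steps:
(35904 - 26976/(-9919))/(-46501 + L) = (35904 - 26976/(-9919))/(-46501 + 38494) = (35904 - 26976*(-1/9919))/(-8007) = (35904 + 26976/9919)*(-1/8007) = (356158752/9919)*(-1/8007) = -118719584/26473811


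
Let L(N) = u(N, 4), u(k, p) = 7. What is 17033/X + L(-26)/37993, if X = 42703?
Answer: 647433690/1622415079 ≈ 0.39906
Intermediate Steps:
L(N) = 7
17033/X + L(-26)/37993 = 17033/42703 + 7/37993 = 647433690/1622415079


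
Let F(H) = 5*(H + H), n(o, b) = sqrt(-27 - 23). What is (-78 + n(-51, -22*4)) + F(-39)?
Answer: -468 + 5*I*sqrt(2) ≈ -468.0 + 7.0711*I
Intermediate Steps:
n(o, b) = 5*I*sqrt(2) (n(o, b) = sqrt(-50) = 5*I*sqrt(2))
F(H) = 10*H (F(H) = 5*(2*H) = 10*H)
(-78 + n(-51, -22*4)) + F(-39) = (-78 + 5*I*sqrt(2)) + 10*(-39) = (-78 + 5*I*sqrt(2)) - 390 = -468 + 5*I*sqrt(2)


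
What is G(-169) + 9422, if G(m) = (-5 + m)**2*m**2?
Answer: 864722258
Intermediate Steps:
G(m) = m**2*(-5 + m)**2
G(-169) + 9422 = (-169)**2*(-5 - 169)**2 + 9422 = 28561*(-174)**2 + 9422 = 28561*30276 + 9422 = 864712836 + 9422 = 864722258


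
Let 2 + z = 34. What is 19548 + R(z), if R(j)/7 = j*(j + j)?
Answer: 33884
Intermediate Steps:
z = 32 (z = -2 + 34 = 32)
R(j) = 14*j² (R(j) = 7*(j*(j + j)) = 7*(j*(2*j)) = 7*(2*j²) = 14*j²)
19548 + R(z) = 19548 + 14*32² = 19548 + 14*1024 = 19548 + 14336 = 33884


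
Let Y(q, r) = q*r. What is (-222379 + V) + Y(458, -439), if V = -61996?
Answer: -485437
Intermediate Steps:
(-222379 + V) + Y(458, -439) = (-222379 - 61996) + 458*(-439) = -284375 - 201062 = -485437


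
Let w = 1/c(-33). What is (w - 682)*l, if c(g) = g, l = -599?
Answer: 13481693/33 ≈ 4.0854e+5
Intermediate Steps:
w = -1/33 (w = 1/(-33) = -1/33 ≈ -0.030303)
(w - 682)*l = (-1/33 - 682)*(-599) = -22507/33*(-599) = 13481693/33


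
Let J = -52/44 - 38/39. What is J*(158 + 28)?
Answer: -57350/143 ≈ -401.05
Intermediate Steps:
J = -925/429 (J = -52*1/44 - 38*1/39 = -13/11 - 38/39 = -925/429 ≈ -2.1562)
J*(158 + 28) = -925*(158 + 28)/429 = -925/429*186 = -57350/143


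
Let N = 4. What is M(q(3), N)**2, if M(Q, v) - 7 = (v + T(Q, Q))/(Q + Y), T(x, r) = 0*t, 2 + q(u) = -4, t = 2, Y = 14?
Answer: 225/4 ≈ 56.250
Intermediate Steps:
q(u) = -6 (q(u) = -2 - 4 = -6)
T(x, r) = 0 (T(x, r) = 0*2 = 0)
M(Q, v) = 7 + v/(14 + Q) (M(Q, v) = 7 + (v + 0)/(Q + 14) = 7 + v/(14 + Q))
M(q(3), N)**2 = ((98 + 4 + 7*(-6))/(14 - 6))**2 = ((98 + 4 - 42)/8)**2 = ((1/8)*60)**2 = (15/2)**2 = 225/4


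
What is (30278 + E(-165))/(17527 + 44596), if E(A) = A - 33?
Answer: 30080/62123 ≈ 0.48420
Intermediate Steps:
E(A) = -33 + A
(30278 + E(-165))/(17527 + 44596) = (30278 + (-33 - 165))/(17527 + 44596) = (30278 - 198)/62123 = 30080*(1/62123) = 30080/62123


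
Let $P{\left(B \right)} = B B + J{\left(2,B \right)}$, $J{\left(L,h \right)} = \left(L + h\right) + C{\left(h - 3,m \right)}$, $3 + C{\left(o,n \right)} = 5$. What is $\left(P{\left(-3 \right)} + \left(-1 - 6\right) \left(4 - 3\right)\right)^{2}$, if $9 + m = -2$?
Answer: $9$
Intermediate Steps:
$m = -11$ ($m = -9 - 2 = -11$)
$C{\left(o,n \right)} = 2$ ($C{\left(o,n \right)} = -3 + 5 = 2$)
$J{\left(L,h \right)} = 2 + L + h$ ($J{\left(L,h \right)} = \left(L + h\right) + 2 = 2 + L + h$)
$P{\left(B \right)} = 4 + B + B^{2}$ ($P{\left(B \right)} = B B + \left(2 + 2 + B\right) = B^{2} + \left(4 + B\right) = 4 + B + B^{2}$)
$\left(P{\left(-3 \right)} + \left(-1 - 6\right) \left(4 - 3\right)\right)^{2} = \left(\left(4 - 3 + \left(-3\right)^{2}\right) + \left(-1 - 6\right) \left(4 - 3\right)\right)^{2} = \left(\left(4 - 3 + 9\right) - 7\right)^{2} = \left(10 - 7\right)^{2} = 3^{2} = 9$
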